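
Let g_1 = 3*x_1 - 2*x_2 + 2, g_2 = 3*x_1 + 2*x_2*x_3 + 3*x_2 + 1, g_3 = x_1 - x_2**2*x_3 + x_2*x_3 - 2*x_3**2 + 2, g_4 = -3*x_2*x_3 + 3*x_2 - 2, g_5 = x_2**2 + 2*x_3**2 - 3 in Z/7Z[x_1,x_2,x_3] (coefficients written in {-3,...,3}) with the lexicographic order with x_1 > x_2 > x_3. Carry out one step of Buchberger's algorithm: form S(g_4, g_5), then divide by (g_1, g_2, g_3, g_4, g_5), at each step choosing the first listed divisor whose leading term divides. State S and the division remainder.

S(g_4, g_5) = -x_2**2 + 3*x_2 - 2*x_3**3 + 3*x_3; remainder on division = 3*x_2 - 2*x_3**3 + 2*x_3**2 + 3*x_3 - 3.

lcm(LM(g_4), LM(g_5)) = x_2**2*x_3.
S = (lcm/LT(g_4))·g_4 − (lcm/LT(g_5))·g_5 = -x_2**2 + 3*x_2 - 2*x_3**3 + 3*x_3.
Reduce S modulo (g_1, g_2, g_3, g_4, g_5) in that order:
  leading term x_2**2: subtract (-1)·g_5 from -x_2**2 + 3*x_2 - 2*x_3**3 + 3*x_3 → 3*x_2 - 2*x_3**3 + 2*x_3**2 + 3*x_3 - 3
  leading term x_2: no divisor's leading term divides it; move 3*x_2 to the remainder.
  leading term x_3**3: no divisor's leading term divides it; move -2*x_3**3 to the remainder.
  leading term x_3**2: no divisor's leading term divides it; move 2*x_3**2 to the remainder.
  leading term x_3: no divisor's leading term divides it; move 3*x_3 to the remainder.
  leading term 1: no divisor's leading term divides it; move -3 to the remainder.
The remainder 3*x_2 - 2*x_3**3 + 2*x_3**2 + 3*x_3 - 3 is nonzero, so it would be added as the next basis element.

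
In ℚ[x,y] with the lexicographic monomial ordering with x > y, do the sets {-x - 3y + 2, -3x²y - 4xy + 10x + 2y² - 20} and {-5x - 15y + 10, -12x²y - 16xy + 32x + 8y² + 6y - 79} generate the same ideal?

No, the ideals differ.

Since reduced Gröbner bases are canonical representatives of ideals under a given ordering, it suffices to compute and compare them.
Buchberger on the first generating set:
f_1 = -x - 3y + 2, LT = x.
f_2 = -3x²y - 4xy + 10x + 2y² - 20, LT = x²y.

S(f_1,f_2): lcm = x²y. S = 3xy² - 10/3xy + 10/3x + ⅔y² - 20/3.
  leading term xy²: subtract (-3y²)·f_1 from 3xy² - 10/3xy + 10/3x + ⅔y² - 20/3 → -10/3xy + 10/3x - 9y³ + 20/3y² - 20/3
  leading term xy: subtract (10/3y)·f_1 from -10/3xy + 10/3x - 9y³ + 20/3y² - 20/3 → 10/3x - 9y³ + 50/3y² - 20/3y - 20/3
  leading term x: subtract (-10/3)·f_1 from 10/3x - 9y³ + 50/3y² - 20/3y - 20/3 → -9y³ + 50/3y² - 50/3y
  leading term y³: no divisor's leading term divides it; move -9y³ to the remainder.
  leading term y²: no divisor's leading term divides it; move 50/3y² to the remainder.
  leading term y: no divisor's leading term divides it; move -50/3y to the remainder.
  remainder -9y³ + 50/3y² - 50/3y ≠ 0; add g_3 = -9y³ + 50/3y² - 50/3y to the basis.

The other S-polynomials (S(f_1,g_3), S(f_2,g_3)) all reduce to 0 modulo the current basis, so we have a Gröbner basis.
Inter-reduce: drop elements whose leading term is divisible by another's, tail-reduce, and make monic.
Reduced Gröbner basis: {x + 3y - 2, y³ - 50/27y² + 50/27y}.

Buchberger on the second generating set:
h_1 = -5x - 15y + 10, LT = x.
h_2 = -12x²y - 16xy + 32x + 8y² + 6y - 79, LT = x²y.

S(h_1,h_2): lcm = x²y. S = 3xy² - 10/3xy + 8/3x + ⅔y² + ½y - 79/12.
  leading term xy²: subtract (-⅗y²)·h_1 from 3xy² - 10/3xy + 8/3x + ⅔y² + ½y - 79/12 → -10/3xy + 8/3x - 9y³ + 20/3y² + ½y - 79/12
  leading term xy: subtract (⅔y)·h_1 from -10/3xy + 8/3x - 9y³ + 20/3y² + ½y - 79/12 → 8/3x - 9y³ + 50/3y² - 37/6y - 79/12
  leading term x: subtract (-8/15)·h_1 from 8/3x - 9y³ + 50/3y² - 37/6y - 79/12 → -9y³ + 50/3y² - 85/6y - 5/4
  leading term y³: no divisor's leading term divides it; move -9y³ to the remainder.
  leading term y²: no divisor's leading term divides it; move 50/3y² to the remainder.
  leading term y: no divisor's leading term divides it; move -85/6y to the remainder.
  leading term 1: no divisor's leading term divides it; move -5/4 to the remainder.
  remainder -9y³ + 50/3y² - 85/6y - 5/4 ≠ 0; add k_3 = -9y³ + 50/3y² - 85/6y - 5/4 to the basis.

The other S-polynomials (S(h_1,k_3), S(h_2,k_3)) all reduce to 0 modulo the current basis, so we have a Gröbner basis.
Inter-reduce: drop elements whose leading term is divisible by another's, tail-reduce, and make monic.
Reduced Gröbner basis: {x + 3y - 2, y³ - 50/27y² + 85/54y + 5/36}.

These differ, so the ideals are not equal.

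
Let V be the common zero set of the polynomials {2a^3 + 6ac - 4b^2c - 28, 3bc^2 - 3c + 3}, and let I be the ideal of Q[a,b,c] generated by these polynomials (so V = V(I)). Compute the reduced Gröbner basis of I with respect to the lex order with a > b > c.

f_1 = 2a^3 + 6ac - 4b^2c - 28, LT = a^3.
f_2 = 3bc^2 - 3c + 3, LT = bc^2.

The S-polynomials (S(f_1,f_2)) all reduce to 0 modulo the current basis, so we have a Gröbner basis.

G = {a^3 + 3ac - 2b^2c - 14, bc^2 - c + 1}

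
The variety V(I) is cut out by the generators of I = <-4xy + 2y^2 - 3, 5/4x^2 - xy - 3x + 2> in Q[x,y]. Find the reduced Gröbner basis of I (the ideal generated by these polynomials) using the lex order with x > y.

G = {x + 1/5y^3 + 8/5y^2 - 73/30y - 12/5, y^4 + 8y^3 - 29/3y^2 - 12y - 15/4}

f_1 = -4xy + 2y^2 - 3, LT = xy.
f_2 = 5/4x^2 - xy - 3x + 2, LT = x^2.

S(f_1,f_2): lcm = x^2y. S = 3/10xy^2 + 12/5xy + 3/4x - 8/5y.
  leading term xy^2: subtract (-3/40y)·f_1 from 3/10xy^2 + 12/5xy + 3/4x - 8/5y → 12/5xy + 3/4x + 3/20y^3 - 73/40y
  leading term xy: subtract (-3/5)·f_1 from 12/5xy + 3/4x + 3/20y^3 - 73/40y → 3/4x + 3/20y^3 + 6/5y^2 - 73/40y - 9/5
  leading term x: no divisor's leading term divides it; move 3/4x to the remainder.
  leading term y^3: no divisor's leading term divides it; move 3/20y^3 to the remainder.
  leading term y^2: no divisor's leading term divides it; move 6/5y^2 to the remainder.
  leading term y: no divisor's leading term divides it; move -73/40y to the remainder.
  leading term 1: no divisor's leading term divides it; move -9/5 to the remainder.
  remainder 3/4x + 3/20y^3 + 6/5y^2 - 73/40y - 9/5 ≠ 0; add g_3 = 3/4x + 3/20y^3 + 6/5y^2 - 73/40y - 9/5 to the basis.

S(f_1,g_3): lcm = xy. S = -1/5y^4 - 8/5y^3 + 29/15y^2 + 12/5y + 3/4.
  leading term y^4: no divisor's leading term divides it; move -1/5y^4 to the remainder.
  leading term y^3: no divisor's leading term divides it; move -8/5y^3 to the remainder.
  leading term y^2: no divisor's leading term divides it; move 29/15y^2 to the remainder.
  leading term y: no divisor's leading term divides it; move 12/5y to the remainder.
  leading term 1: no divisor's leading term divides it; move 3/4 to the remainder.
  remainder -1/5y^4 - 8/5y^3 + 29/15y^2 + 12/5y + 3/4 ≠ 0; add g_4 = -1/5y^4 - 8/5y^3 + 29/15y^2 + 12/5y + 3/4 to the basis.

The other S-polynomials (S(f_2,g_3), S(f_1,g_4), S(f_2,g_4), S(g_3,g_4)) all reduce to 0 modulo the current basis, so we have a Gröbner basis.
Inter-reduce: drop elements whose leading term is divisible by another's, tail-reduce, and make monic.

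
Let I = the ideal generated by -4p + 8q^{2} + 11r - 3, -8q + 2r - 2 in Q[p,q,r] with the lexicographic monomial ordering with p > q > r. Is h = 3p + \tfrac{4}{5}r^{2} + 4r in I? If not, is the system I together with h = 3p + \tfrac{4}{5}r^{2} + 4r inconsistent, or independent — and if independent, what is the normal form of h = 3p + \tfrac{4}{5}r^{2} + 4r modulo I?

First compute the reduced Gröbner basis of I by Buchberger's algorithm.
f_1 = -4p + 8q^{2} + 11r - 3, LT = p.
f_2 = -8q + 2r - 2, LT = q.

The S-polynomials (S(f_1,f_2)) all reduce to 0 modulo the current basis, so we have a Gröbner basis.
Inter-reduce: drop elements whose leading term is divisible by another's, tail-reduce, and make monic.
Reduced Gröbner basis: {p - \tfrac{1}{8}r^{2} - \tfrac{5}{2}r + \tfrac{5}{8}, q - \tfrac{1}{4}r + \tfrac{1}{4}}.
Label its elements g_1 = p - \tfrac{1}{8}r^{2} - \tfrac{5}{2}r + \tfrac{5}{8}, g_2 = q - \tfrac{1}{4}r + \tfrac{1}{4}.

Reduce h = 3p + \tfrac{4}{5}r^{2} + 4r modulo G:
  leading term p: subtract (3)·g_1 from 3p + \tfrac{4}{5}r^{2} + 4r → \tfrac{47}{40}r^{2} + \tfrac{23}{2}r - \tfrac{15}{8}
  leading term r^{2}: no divisor's leading term divides it; move \tfrac{47}{40}r^{2} to the remainder.
  leading term r: no divisor's leading term divides it; move \tfrac{23}{2}r to the remainder.
  leading term 1: no divisor's leading term divides it; move -\tfrac{15}{8} to the remainder.
  normal form = \tfrac{47}{40}r^{2} + \tfrac{23}{2}r - \tfrac{15}{8}.
The normal form is nonzero, so h ∉ I. Since h minus its normal form lies in I, I + (h) = I + (n) where n = \tfrac{47}{40}r^{2} + \tfrac{23}{2}r - \tfrac{15}{8}; decide whether this ideal is the whole ring.
Run Buchberger on G together with n (pairs among the g_i already reduce to 0 since G is a Gröbner basis):
g_1 = p - \tfrac{1}{8}r^{2} - \tfrac{5}{2}r + \tfrac{5}{8}, LT = p.
g_2 = q - \tfrac{1}{4}r + \tfrac{1}{4}, LT = q.
n = \tfrac{47}{40}r^{2} + \tfrac{23}{2}r - \tfrac{15}{8}, LT = r^{2}.

The S-polynomials (S(g_1,g_2), S(g_1,n), S(g_2,n)) all reduce to 0 modulo the current basis, so we have a Gröbner basis.
Inter-reduce: drop elements whose leading term is divisible by another's, tail-reduce, and make monic.
Reduced Gröbner basis: {p - \tfrac{60}{47}r + \tfrac{20}{47}, q - \tfrac{1}{4}r + \tfrac{1}{4}, r^{2} + \tfrac{460}{47}r - \tfrac{75}{47}}.
The reduced Gröbner basis of I + (h) is {p - \tfrac{60}{47}r + \tfrac{20}{47}, q - \tfrac{1}{4}r + \tfrac{1}{4}, r^{2} + \tfrac{460}{47}r - \tfrac{75}{47}} ≠ {1}, a proper ideal, so the enlarged system stays consistent: h is independent of I, with normal form \tfrac{47}{40}r^{2} + \tfrac{23}{2}r - \tfrac{15}{8}.

Ideal membership is decidable via reduction modulo a Gröbner basis.

3p + \tfrac{4}{5}r^{2} + 4r is independent of I; its normal form modulo I is \tfrac{47}{40}r^{2} + \tfrac{23}{2}r - \tfrac{15}{8}.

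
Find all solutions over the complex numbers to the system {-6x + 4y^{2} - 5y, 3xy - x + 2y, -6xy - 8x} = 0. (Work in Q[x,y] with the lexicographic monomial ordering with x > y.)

{(0, 0)}

Compute a lex Gröbner basis by Buchberger's algorithm.
f_1 = -6x + 4y^{2} - 5y, LT = x.
f_2 = 3xy - x + 2y, LT = xy.
f_3 = -6xy - 8x, LT = xy.

S(f_1,f_2): lcm = xy. S = \tfrac{1}{3}x - \tfrac{2}{3}y^{3} + \tfrac{5}{6}y^{2} - \tfrac{2}{3}y.
  leading term x: subtract (-\tfrac{1}{18})·f_1 from \tfrac{1}{3}x - \tfrac{2}{3}y^{3} + \tfrac{5}{6}y^{2} - \tfrac{2}{3}y → -\tfrac{2}{3}y^{3} + \tfrac{19}{18}y^{2} - \tfrac{17}{18}y
  leading term y^{3}: no divisor's leading term divides it; move -\tfrac{2}{3}y^{3} to the remainder.
  leading term y^{2}: no divisor's leading term divides it; move \tfrac{19}{18}y^{2} to the remainder.
  leading term y: no divisor's leading term divides it; move -\tfrac{17}{18}y to the remainder.
  remainder -\tfrac{2}{3}y^{3} + \tfrac{19}{18}y^{2} - \tfrac{17}{18}y ≠ 0; add h_4 = -\tfrac{2}{3}y^{3} + \tfrac{19}{18}y^{2} - \tfrac{17}{18}y to the basis.

S(f_1,f_3): lcm = xy. S = -\tfrac{4}{3}x - \tfrac{2}{3}y^{3} + \tfrac{5}{6}y^{2}.
  leading term x: subtract (\tfrac{2}{9})·f_1 from -\tfrac{4}{3}x - \tfrac{2}{3}y^{3} + \tfrac{5}{6}y^{2} → -\tfrac{2}{3}y^{3} - \tfrac{1}{18}y^{2} + \tfrac{10}{9}y
  leading term y^{3}: subtract (1)·h_4 from -\tfrac{2}{3}y^{3} - \tfrac{1}{18}y^{2} + \tfrac{10}{9}y → -\tfrac{10}{9}y^{2} + \tfrac{37}{18}y
  leading term y^{2}: no divisor's leading term divides it; move -\tfrac{10}{9}y^{2} to the remainder.
  leading term y: no divisor's leading term divides it; move \tfrac{37}{18}y to the remainder.
  remainder -\tfrac{10}{9}y^{2} + \tfrac{37}{18}y ≠ 0; add h_5 = -\tfrac{10}{9}y^{2} + \tfrac{37}{18}y to the basis.

S(f_3,h_4): lcm = xy^{3}. S = \tfrac{35}{12}xy^{2} - \tfrac{17}{12}xy.
  leading term xy^{2}: subtract (-\tfrac{35}{72}y^{2})·f_1 from \tfrac{35}{12}xy^{2} - \tfrac{17}{12}xy → -\tfrac{17}{12}xy + \tfrac{35}{18}y^{4} - \tfrac{175}{72}y^{3}
  leading term xy: subtract (\tfrac{17}{72}y)·f_1 from -\tfrac{17}{12}xy + \tfrac{35}{18}y^{4} - \tfrac{175}{72}y^{3} → \tfrac{35}{18}y^{4} - \tfrac{27}{8}y^{3} + \tfrac{85}{72}y^{2}
  leading term y^{4}: subtract (-\tfrac{35}{12}y)·h_4 from \tfrac{35}{18}y^{4} - \tfrac{27}{8}y^{3} + \tfrac{85}{72}y^{2} → -\tfrac{8}{27}y^{3} - \tfrac{85}{54}y^{2}
  leading term y^{3}: subtract (\tfrac{4}{9})·h_4 from -\tfrac{8}{27}y^{3} - \tfrac{85}{54}y^{2} → -\tfrac{331}{162}y^{2} + \tfrac{34}{81}y
  leading term y^{2}: subtract (\tfrac{331}{180})·h_5 from -\tfrac{331}{162}y^{2} + \tfrac{34}{81}y → -\tfrac{3629}{1080}y
  leading term y: no divisor's leading term divides it; move -\tfrac{3629}{1080}y to the remainder.
  remainder -\tfrac{3629}{1080}y ≠ 0; add h_6 = -\tfrac{3629}{1080}y to the basis.

The other S-polynomials (S(f_2,f_3), S(f_1,h_4), S(f_2,h_4), S(f_1,h_5), S(f_2,h_5), S(f_3,h_5), S(h_4,h_5), S(f_1,h_6), S(f_2,h_6), S(f_3,h_6), S(h_4,h_6), S(h_5,h_6)) all reduce to 0 modulo the current basis, so we have a Gröbner basis.
Inter-reduce: drop elements whose leading term is divisible by another's, tail-reduce, and make monic.
Reduced Gröbner basis: {x, y}.

A lex Gröbner basis eliminates variables successively. Here y depends only on y, with roots {0}; lifting each root through the earlier basis elements recovers the full solutions.
  y = 0: the earlier basis element becomes x = 0, giving x = 0 — point (0, 0).
Each listed point satisfies every original equation (direct substitution).
This is the nonlinear analogue of row-reducing a linear system.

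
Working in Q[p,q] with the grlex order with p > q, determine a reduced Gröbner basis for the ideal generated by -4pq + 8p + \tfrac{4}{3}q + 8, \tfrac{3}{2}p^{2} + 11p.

f_1 = -4pq + 8p + \tfrac{4}{3}q + 8, LT = pq.
f_2 = \tfrac{3}{2}p^{2} + 11p, LT = p^{2}.

S(f_1,f_2): lcm = p^{2}q. S = -2p^{2} - \tfrac{23}{3}pq - 2p.
  leading term p^{2}: subtract (-\tfrac{4}{3})·f_2 from -2p^{2} - \tfrac{23}{3}pq - 2p → -\tfrac{23}{3}pq + \tfrac{38}{3}p
  leading term pq: subtract (\tfrac{23}{12})·f_1 from -\tfrac{23}{3}pq + \tfrac{38}{3}p → -\tfrac{8}{3}p - \tfrac{23}{9}q - \tfrac{46}{3}
  leading term p: no divisor's leading term divides it; move -\tfrac{8}{3}p to the remainder.
  leading term q: no divisor's leading term divides it; move -\tfrac{23}{9}q to the remainder.
  leading term 1: no divisor's leading term divides it; move -\tfrac{46}{3} to the remainder.
  remainder -\tfrac{8}{3}p - \tfrac{23}{9}q - \tfrac{46}{3} ≠ 0; add g_3 = -\tfrac{8}{3}p - \tfrac{23}{9}q - \tfrac{46}{3} to the basis.

S(f_1,g_3): lcm = pq. S = -\tfrac{23}{24}q^{2} - 2p - \tfrac{73}{12}q - 2.
  leading term q^{2}: no divisor's leading term divides it; move -\tfrac{23}{24}q^{2} to the remainder.
  leading term p: subtract (\tfrac{3}{4})·g_3 from -2p - \tfrac{73}{12}q - 2 → -\tfrac{25}{6}q + \tfrac{19}{2}
  leading term q: no divisor's leading term divides it; move -\tfrac{25}{6}q to the remainder.
  leading term 1: no divisor's leading term divides it; move \tfrac{19}{2} to the remainder.
  remainder -\tfrac{23}{24}q^{2} - \tfrac{25}{6}q + \tfrac{19}{2} ≠ 0; add g_4 = -\tfrac{23}{24}q^{2} - \tfrac{25}{6}q + \tfrac{19}{2} to the basis.

The other S-polynomials (S(f_2,g_3), S(f_1,g_4), S(f_2,g_4), S(g_3,g_4)) all reduce to 0 modulo the current basis, so we have a Gröbner basis.
Inter-reduce: drop elements whose leading term is divisible by another's, tail-reduce, and make monic.

G = {q^{2} + \tfrac{100}{23}q - \tfrac{228}{23}, p + \tfrac{23}{24}q + \tfrac{23}{4}}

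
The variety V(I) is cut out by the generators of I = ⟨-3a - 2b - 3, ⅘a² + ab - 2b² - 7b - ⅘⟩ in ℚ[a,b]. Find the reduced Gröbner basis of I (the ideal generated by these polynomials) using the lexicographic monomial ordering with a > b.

G = {a + ⅔b + 1, b² + 3b}

f_1 = -3a - 2b - 3, LT = a.
f_2 = ⅘a² + ab - 2b² - 7b - ⅘, LT = a².

S(f_1,f_2): lcm = a². S = -7/12ab + a + 5/2b² + 35/4b + 1.
  leading term ab: subtract (7/36b)·f_1 from -7/12ab + a + 5/2b² + 35/4b + 1 → a + 26/9b² + 28/3b + 1
  leading term a: subtract (-⅓)·f_1 from a + 26/9b² + 28/3b + 1 → 26/9b² + 26/3b
  leading term b²: no divisor's leading term divides it; move 26/9b² to the remainder.
  leading term b: no divisor's leading term divides it; move 26/3b to the remainder.
  remainder 26/9b² + 26/3b ≠ 0; add g_3 = 26/9b² + 26/3b to the basis.

The other S-polynomials (S(f_1,g_3), S(f_2,g_3)) all reduce to 0 modulo the current basis, so we have a Gröbner basis.
Inter-reduce: drop elements whose leading term is divisible by another's, tail-reduce, and make monic.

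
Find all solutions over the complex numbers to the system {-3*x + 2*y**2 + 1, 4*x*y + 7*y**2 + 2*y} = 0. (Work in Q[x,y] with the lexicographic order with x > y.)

{(3, -2), (19/32, -5/8), (1/3, 0)}

Compute a lex Gröbner basis by Buchberger's algorithm.
f_1 = -3*x + 2*y**2 + 1, LT = x.
f_2 = 4*x*y + 7*y**2 + 2*y, LT = x*y.

S(f_1,f_2): lcm = x*y. S = -2/3*y**3 - 7/4*y**2 - 5/6*y.
  reduce S modulo (f_1, f_2):
  remainder -2/3*y**3 - 7/4*y**2 - 5/6*y ≠ 0; add h_3 = -2/3*y**3 - 7/4*y**2 - 5/6*y to the basis.

The other S-polynomials (S(f_1,h_3), S(f_2,h_3)) all reduce to 0 modulo the current basis, so we have a Gröbner basis.
Inter-reduce: drop elements whose leading term is divisible by another's, tail-reduce, and make monic.
Reduced Gröbner basis: {x - 2/3*y**2 - 1/3, y**3 + 21/8*y**2 + 5/4*y}.

Elimination: the polynomial y**3 + 21/8*y**2 + 5/4*y lies in the elimination ideal for y, so y ∈ {-2, -5/8, 0}. For each such y, the remaining basis elements (now univariate) give the rest of the solution.
  y = -2: the earlier basis element becomes x - 3 = 0, giving x = 3 — point (3, -2).
  y = -5/8: the earlier basis element becomes x - 19/32 = 0, giving x = 19/32 — point (19/32, -5/8).
  y = 0: the earlier basis element becomes x - 1/3 = 0, giving x = 1/3 — point (1/3, 0).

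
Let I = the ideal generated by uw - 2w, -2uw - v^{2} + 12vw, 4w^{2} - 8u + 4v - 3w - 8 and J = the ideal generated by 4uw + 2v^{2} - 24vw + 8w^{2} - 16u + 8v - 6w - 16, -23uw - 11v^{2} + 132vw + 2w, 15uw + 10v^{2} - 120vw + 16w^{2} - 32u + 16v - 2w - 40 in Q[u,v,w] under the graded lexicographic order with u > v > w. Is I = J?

Since reduced Gröbner bases are canonical representatives of ideals under a given ordering, it suffices to compute and compare them.
Buchberger on the first generating set:
f_1 = uw - 2w, LT = uw.
f_2 = -2uw - v^{2} + 12vw, LT = uw.
f_3 = 4w^{2} - 8u + 4v - 3w - 8, LT = w^{2}.

S(f_1,f_2): lcm = uw. S = -\tfrac{1}{2}v^{2} + 6vw - 2w.
  reduce S modulo (f_1, f_2, f_3):
  remainder -\tfrac{1}{2}v^{2} + 6vw - 2w ≠ 0; add g_4 = -\tfrac{1}{2}v^{2} + 6vw - 2w to the basis.

S(f_1,f_3): lcm = uw^{2}. S = 2u^{2} - uv + \tfrac{3}{4}uw - 2w^{2} + 2u.
  reduce S modulo (f_1, f_2, f_3, g_4):
  remainder 2u^{2} - uv - 2u + 2v - 4 ≠ 0; add g_5 = 2u^{2} - uv - 2u + 2v - 4 to the basis.

The other S-polynomials (S(f_2,f_3), S(f_1,g_4), S(f_2,g_4), S(f_3,g_4), S(f_1,g_5), S(f_2,g_5), S(f_3,g_5), S(g_4,g_5)) all reduce to 0 modulo the current basis, so we have a Gröbner basis.
Inter-reduce: drop elements whose leading term is divisible by another's, tail-reduce, and make monic.
Reduced Gröbner basis: {u^{2} - \tfrac{1}{2}uv - u + v - 2, uw - 2w, v^{2} - 12vw + 4w, w^{2} - 2u + v - \tfrac{3}{4}w - 2}.

Buchberger on the second generating set:
h_1 = 4uw + 2v^{2} - 24vw + 8w^{2} - 16u + 8v - 6w - 16, LT = uw.
h_2 = -23uw - 11v^{2} + 132vw + 2w, LT = uw.
h_3 = 15uw + 10v^{2} - 120vw + 16w^{2} - 32u + 16v - 2w - 40, LT = uw.

S(h_1,h_2): lcm = uw. S = \tfrac{1}{46}v^{2} - \tfrac{6}{23}vw + 2w^{2} - 4u + 2v - \tfrac{65}{46}w - 4.
  reduce S modulo (h_1, h_2, h_3):
  remainder \tfrac{1}{46}v^{2} - \tfrac{6}{23}vw + 2w^{2} - 4u + 2v - \tfrac{65}{46}w - 4 ≠ 0; add k_4 = \tfrac{1}{46}v^{2} - \tfrac{6}{23}vw + 2w^{2} - 4u + 2v - \tfrac{65}{46}w - 4 to the basis.

S(h_1,h_3): lcm = uw. S = -\tfrac{1}{6}v^{2} + 2vw + \tfrac{14}{15}w^{2} - \tfrac{28}{15}u + \tfrac{14}{15}v - \tfrac{41}{30}w - \tfrac{4}{3}.
  reduce S modulo (h_1, h_2, h_3, k_4):
  remainder \tfrac{244}{15}w^{2} - \tfrac{488}{15}u + \tfrac{244}{15}v - \tfrac{61}{5}w - 32 ≠ 0; add k_5 = \tfrac{244}{15}w^{2} - \tfrac{488}{15}u + \tfrac{244}{15}v - \tfrac{61}{5}w - 32 to the basis.

S(h_1,k_5): lcm = uw^{2}. S = \tfrac{1}{2}v^{2}w - 6vw^{2} + 2w^{3} + 2u^{2} - uv - \tfrac{13}{4}uw + 2vw - \tfrac{3}{2}w^{2} + \tfrac{120}{61}u - 4w.
  reduce S modulo (h_1, h_2, h_3, k_4, k_5):
  remainder 2u^{2} - uv - \tfrac{124}{61}u + 2v + \tfrac{88}{61}w - \tfrac{306}{61} ≠ 0; add k_6 = 2u^{2} - uv - \tfrac{124}{61}u + 2v + \tfrac{88}{61}w - \tfrac{306}{61} to the basis.

The other S-polynomials (S(h_2,h_3), S(h_1,k_4), S(h_2,k_4), S(h_3,k_4), S(h_2,k_5), S(h_3,k_5), S(k_4,k_5), S(h_1,k_6), S(h_2,k_6), S(h_3,k_6), S(k_4,k_6), S(k_5,k_6)) all reduce to 0 modulo the current basis, so we have a Gröbner basis.
Inter-reduce: drop elements whose leading term is divisible by another's, tail-reduce, and make monic.
Reduced Gröbner basis: {u^{2} - \tfrac{1}{2}uv - \tfrac{62}{61}u + v + \tfrac{44}{61}w - \tfrac{153}{61}, uw - 2w + \tfrac{88}{61}, v^{2} - 12vw + 4w - \tfrac{184}{61}, w^{2} - 2u + v - \tfrac{3}{4}w - \tfrac{120}{61}}.

Since the reduced bases disagree, the two ideals are not the same.

No, the ideals differ.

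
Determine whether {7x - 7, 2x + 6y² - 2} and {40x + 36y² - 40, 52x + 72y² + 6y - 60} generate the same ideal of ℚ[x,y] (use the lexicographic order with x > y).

No, the ideals differ.

Since reduced Gröbner bases are canonical representatives of ideals under a given ordering, it suffices to compute and compare them.
Buchberger on the first generating set:
f_1 = 7x - 7, LT = x.
f_2 = 2x + 6y² - 2, LT = x.

S(f_1,f_2): lcm = x. S = -3y².
  leading term y²: no divisor's leading term divides it; move -3y² to the remainder.
  remainder -3y² ≠ 0; add g_3 = -3y² to the basis.

S(f_1,g_3): leading monomials are coprime, so the S-polynomial reduces to 0 (Buchberger's first criterion).
S(f_2,g_3): leading monomials are coprime, so the S-polynomial reduces to 0 (Buchberger's first criterion).
Every S-polynomial of the final basis reduces to 0, so we have a Gröbner basis.
Inter-reduce: drop elements whose leading term is divisible by another's, tail-reduce, and make monic.
Reduced Gröbner basis: {x - 1, y²}.

Buchberger on the second generating set:
h_1 = 40x + 36y² - 40, LT = x.
h_2 = 52x + 72y² + 6y - 60, LT = x.

S(h_1,h_2): lcm = x. S = -63/130y² - 3/26y + 2/13.
  leading term y²: no divisor's leading term divides it; move -63/130y² to the remainder.
  leading term y: no divisor's leading term divides it; move -3/26y to the remainder.
  leading term 1: no divisor's leading term divides it; move 2/13 to the remainder.
  remainder -63/130y² - 3/26y + 2/13 ≠ 0; add k_3 = -63/130y² - 3/26y + 2/13 to the basis.

S(h_1,k_3): leading monomials are coprime, so the S-polynomial reduces to 0 (Buchberger's first criterion).
S(h_2,k_3): leading monomials are coprime, so the S-polynomial reduces to 0 (Buchberger's first criterion).
Every S-polynomial of the final basis reduces to 0, so we have a Gröbner basis.
Inter-reduce: drop elements whose leading term is divisible by another's, tail-reduce, and make monic.
Reduced Gröbner basis: {x - 3/14y - 5/7, y² + 5/21y - 20/63}.

Since the reduced bases disagree, the two ideals are not the same.
The choice of monomial ordering does not affect the verdict — as long as both bases are computed under the same ordering, their equality decides ideal equality.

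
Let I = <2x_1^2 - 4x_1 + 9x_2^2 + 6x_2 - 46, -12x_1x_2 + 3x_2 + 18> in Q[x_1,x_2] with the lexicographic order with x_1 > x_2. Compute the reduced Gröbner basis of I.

G = {x_1 + 3x_2^3 + 2x_2^2 - 125/8x_2 - 7/4, x_2^4 + 2/3x_2^3 - 125/24x_2^2 - 1/2x_2 + 1/2}

Buchberger's algorithm terminates because the ascending chain of leading-term ideals stabilizes.

f_1 = 2x_1^2 - 4x_1 + 9x_2^2 + 6x_2 - 46, LT = x_1^2.
f_2 = -12x_1x_2 + 3x_2 + 18, LT = x_1x_2.

S(f_1,f_2): lcm = x_1^2x_2. S = -7/4x_1x_2 + 3/2x_1 + 9/2x_2^3 + 3x_2^2 - 23x_2.
  leading term x_1x_2: subtract (7/48)·f_2 from -7/4x_1x_2 + 3/2x_1 + 9/2x_2^3 + 3x_2^2 - 23x_2 → 3/2x_1 + 9/2x_2^3 + 3x_2^2 - 375/16x_2 - 21/8
  leading term x_1: no divisor's leading term divides it; move 3/2x_1 to the remainder.
  leading term x_2^3: no divisor's leading term divides it; move 9/2x_2^3 to the remainder.
  leading term x_2^2: no divisor's leading term divides it; move 3x_2^2 to the remainder.
  leading term x_2: no divisor's leading term divides it; move -375/16x_2 to the remainder.
  leading term 1: no divisor's leading term divides it; move -21/8 to the remainder.
  remainder 3/2x_1 + 9/2x_2^3 + 3x_2^2 - 375/16x_2 - 21/8 ≠ 0; add g_3 = 3/2x_1 + 9/2x_2^3 + 3x_2^2 - 375/16x_2 - 21/8 to the basis.

S(f_1,g_3): lcm = x_1^2. S = -3x_1x_2^3 - 2x_1x_2^2 + 125/8x_1x_2 - 1/4x_1 + 9/2x_2^2 + 3x_2 - 23.
  leading term x_1x_2^3: subtract (1/4x_2^2)·f_2 from -3x_1x_2^3 - 2x_1x_2^2 + 125/8x_1x_2 - 1/4x_1 + 9/2x_2^2 + 3x_2 - 23 → -2x_1x_2^2 + 125/8x_1x_2 - 1/4x_1 - 3/4x_2^3 + 3x_2 - 23
  leading term x_1x_2^2: subtract (1/6x_2)·f_2 from -2x_1x_2^2 + 125/8x_1x_2 - 1/4x_1 - 3/4x_2^3 + 3x_2 - 23 → 125/8x_1x_2 - 1/4x_1 - 3/4x_2^3 - 1/2x_2^2 - 23
  leading term x_1x_2: subtract (-125/96)·f_2 from 125/8x_1x_2 - 1/4x_1 - 3/4x_2^3 - 1/2x_2^2 - 23 → -1/4x_1 - 3/4x_2^3 - 1/2x_2^2 + 125/32x_2 + 7/16
  leading term x_1: subtract (-1/6)·g_3 from -1/4x_1 - 3/4x_2^3 - 1/2x_2^2 + 125/32x_2 + 7/16 → 0
  remainder 0.

S(f_2,g_3): lcm = x_1x_2. S = -3x_2^4 - 2x_2^3 + 125/8x_2^2 + 3/2x_2 - 3/2.
  leading term x_2^4: no divisor's leading term divides it; move -3x_2^4 to the remainder.
  leading term x_2^3: no divisor's leading term divides it; move -2x_2^3 to the remainder.
  leading term x_2^2: no divisor's leading term divides it; move 125/8x_2^2 to the remainder.
  leading term x_2: no divisor's leading term divides it; move 3/2x_2 to the remainder.
  leading term 1: no divisor's leading term divides it; move -3/2 to the remainder.
  remainder -3x_2^4 - 2x_2^3 + 125/8x_2^2 + 3/2x_2 - 3/2 ≠ 0; add g_4 = -3x_2^4 - 2x_2^3 + 125/8x_2^2 + 3/2x_2 - 3/2 to the basis.

S(f_1,g_4): leading monomials are coprime, so the S-polynomial reduces to 0 (Buchberger's first criterion).
S(f_2,g_4): lcm = x_1x_2^4. S = -2/3x_1x_2^3 + 125/24x_1x_2^2 + 1/2x_1x_2 - 1/2x_1 - 1/4x_2^4 - 3/2x_2^3.
  leading term x_1x_2^3: subtract (1/18x_2^2)·f_2 from -2/3x_1x_2^3 + 125/24x_1x_2^2 + 1/2x_1x_2 - 1/2x_1 - 1/4x_2^4 - 3/2x_2^3 → 125/24x_1x_2^2 + 1/2x_1x_2 - 1/2x_1 - 1/4x_2^4 - 5/3x_2^3 - x_2^2
  leading term x_1x_2^2: subtract (-125/288x_2)·f_2 from 125/24x_1x_2^2 + 1/2x_1x_2 - 1/2x_1 - 1/4x_2^4 - 5/3x_2^3 - x_2^2 → 1/2x_1x_2 - 1/2x_1 - 1/4x_2^4 - 5/3x_2^3 + 29/96x_2^2 + 125/16x_2
  leading term x_1x_2: subtract (-1/24)·f_2 from 1/2x_1x_2 - 1/2x_1 - 1/4x_2^4 - 5/3x_2^3 + 29/96x_2^2 + 125/16x_2 → -1/2x_1 - 1/4x_2^4 - 5/3x_2^3 + 29/96x_2^2 + 127/16x_2 + 3/4
  leading term x_1: subtract (-1/3)·g_3 from -1/2x_1 - 1/4x_2^4 - 5/3x_2^3 + 29/96x_2^2 + 127/16x_2 + 3/4 → -1/4x_2^4 - 1/6x_2^3 + 125/96x_2^2 + 1/8x_2 - 1/8
  leading term x_2^4: subtract (1/12)·g_4 from -1/4x_2^4 - 1/6x_2^3 + 125/96x_2^2 + 1/8x_2 - 1/8 → 0
  remainder 0.

S(g_3,g_4): leading monomials are coprime, so the S-polynomial reduces to 0 (Buchberger's first criterion).
Every S-polynomial of the final basis reduces to 0, so we have a Gröbner basis.
Inter-reduce: drop elements whose leading term is divisible by another's, tail-reduce, and make monic.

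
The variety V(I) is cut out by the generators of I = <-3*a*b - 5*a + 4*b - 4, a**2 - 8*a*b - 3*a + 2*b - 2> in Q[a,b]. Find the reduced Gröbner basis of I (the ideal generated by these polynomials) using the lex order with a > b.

f_1 = -3*a*b - 5*a + 4*b - 4, LT = a*b.
f_2 = a**2 - 8*a*b - 3*a + 2*b - 2, LT = a**2.

S(f_1,f_2): lcm = a**2*b. S = 5/3*a**2 + 8*a*b**2 + 5/3*a*b + 4/3*a - 2*b**2 + 2*b.
  leading term a**2: subtract (5/3)·f_2 from 5/3*a**2 + 8*a*b**2 + 5/3*a*b + 4/3*a - 2*b**2 + 2*b → 8*a*b**2 + 15*a*b + 19/3*a - 2*b**2 - 4/3*b + 10/3
  leading term a*b**2: subtract (-8/3*b)·f_1 from 8*a*b**2 + 15*a*b + 19/3*a - 2*b**2 - 4/3*b + 10/3 → 5/3*a*b + 19/3*a + 26/3*b**2 - 12*b + 10/3
  leading term a*b: subtract (-5/9)·f_1 from 5/3*a*b + 19/3*a + 26/3*b**2 - 12*b + 10/3 → 32/9*a + 26/3*b**2 - 88/9*b + 10/9
  leading term a: no divisor's leading term divides it; move 32/9*a to the remainder.
  leading term b**2: no divisor's leading term divides it; move 26/3*b**2 to the remainder.
  leading term b: no divisor's leading term divides it; move -88/9*b to the remainder.
  leading term 1: no divisor's leading term divides it; move 10/9 to the remainder.
  remainder 32/9*a + 26/3*b**2 - 88/9*b + 10/9 ≠ 0; add g_3 = 32/9*a + 26/3*b**2 - 88/9*b + 10/9 to the basis.

S(f_1,g_3): lcm = a*b. S = 5/3*a - 39/16*b**3 + 11/4*b**2 - 79/48*b + 4/3.
  leading term a: subtract (15/32)·g_3 from 5/3*a - 39/16*b**3 + 11/4*b**2 - 79/48*b + 4/3 → -39/16*b**3 - 21/16*b**2 + 47/16*b + 13/16
  leading term b**3: no divisor's leading term divides it; move -39/16*b**3 to the remainder.
  leading term b**2: no divisor's leading term divides it; move -21/16*b**2 to the remainder.
  leading term b: no divisor's leading term divides it; move 47/16*b to the remainder.
  leading term 1: no divisor's leading term divides it; move 13/16 to the remainder.
  remainder -39/16*b**3 - 21/16*b**2 + 47/16*b + 13/16 ≠ 0; add g_4 = -39/16*b**3 - 21/16*b**2 + 47/16*b + 13/16 to the basis.

S(f_2,g_3): lcm = a**2. S = -39/16*a*b**2 - 21/4*a*b - 53/16*a + 2*b - 2.
  leading term a*b**2: subtract (13/16*b)·f_1 from -39/16*a*b**2 - 21/4*a*b - 53/16*a + 2*b - 2 → -19/16*a*b - 53/16*a - 13/4*b**2 + 21/4*b - 2
  leading term a*b: subtract (19/48)·f_1 from -19/16*a*b - 53/16*a - 13/4*b**2 + 21/4*b - 2 → -4/3*a - 13/4*b**2 + 11/3*b - 5/12
  leading term a: subtract (-3/8)·g_3 from -4/3*a - 13/4*b**2 + 11/3*b - 5/12 → 0
  remainder 0.

S(f_1,g_4): lcm = a*b**3. S = 44/39*a*b**2 + 47/39*a*b + 1/3*a - 4/3*b**3 + 4/3*b**2.
  leading term a*b**2: subtract (-44/117*b)·f_1 from 44/39*a*b**2 + 47/39*a*b + 1/3*a - 4/3*b**3 + 4/3*b**2 → -79/117*a*b + 1/3*a - 4/3*b**3 + 332/117*b**2 - 176/117*b
  leading term a*b: subtract (79/351)·f_1 from -79/117*a*b + 1/3*a - 4/3*b**3 + 332/117*b**2 - 176/117*b → 512/351*a - 4/3*b**3 + 332/117*b**2 - 844/351*b + 316/351
  leading term a: subtract (16/39)·g_3 from 512/351*a - 4/3*b**3 + 332/117*b**2 - 844/351*b + 316/351 → -4/3*b**3 - 28/39*b**2 + 188/117*b + 4/9
  leading term b**3: subtract (64/117)·g_4 from -4/3*b**3 - 28/39*b**2 + 188/117*b + 4/9 → 0
  remainder 0.

S(f_2,g_4): leading monomials are coprime, so the S-polynomial reduces to 0 (Buchberger's first criterion).
S(g_3,g_4): leading monomials are coprime, so the S-polynomial reduces to 0 (Buchberger's first criterion).
Every S-polynomial of the final basis reduces to 0, so we have a Gröbner basis.
Inter-reduce: drop elements whose leading term is divisible by another's, tail-reduce, and make monic.

G = {a + 39/16*b**2 - 11/4*b + 5/16, b**3 + 7/13*b**2 - 47/39*b - 1/3}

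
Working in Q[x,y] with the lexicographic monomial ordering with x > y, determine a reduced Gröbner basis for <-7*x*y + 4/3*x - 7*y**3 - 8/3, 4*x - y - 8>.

The reduced Gröbner basis is the canonical form of the ideal for this ordering.

f_1 = -7*x*y + 4/3*x - 7*y**3 - 8/3, LT = x*y.
f_2 = 4*x - y - 8, LT = x.

S(f_1,f_2): lcm = x*y. S = -4/21*x + y**3 + 1/4*y**2 + 2*y + 8/21.
  leading term x: subtract (-1/21)·f_2 from -4/21*x + y**3 + 1/4*y**2 + 2*y + 8/21 → y**3 + 1/4*y**2 + 41/21*y
  leading term y**3: no divisor's leading term divides it; move y**3 to the remainder.
  leading term y**2: no divisor's leading term divides it; move 1/4*y**2 to the remainder.
  leading term y: no divisor's leading term divides it; move 41/21*y to the remainder.
  remainder y**3 + 1/4*y**2 + 41/21*y ≠ 0; add g_3 = y**3 + 1/4*y**2 + 41/21*y to the basis.

The other S-polynomials (S(f_1,g_3), S(f_2,g_3)) all reduce to 0 modulo the current basis, so we have a Gröbner basis.
Inter-reduce: drop elements whose leading term is divisible by another's, tail-reduce, and make monic.

G = {x - 1/4*y - 2, y**3 + 1/4*y**2 + 41/21*y}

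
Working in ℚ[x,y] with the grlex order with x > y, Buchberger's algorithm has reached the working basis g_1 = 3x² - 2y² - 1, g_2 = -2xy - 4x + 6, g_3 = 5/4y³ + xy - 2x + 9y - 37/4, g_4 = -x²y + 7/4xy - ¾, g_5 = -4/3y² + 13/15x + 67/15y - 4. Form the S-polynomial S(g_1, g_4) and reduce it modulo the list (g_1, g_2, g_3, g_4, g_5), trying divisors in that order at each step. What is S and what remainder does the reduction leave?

S(g_1, g_4) = -⅔y³ + 7/4xy - ⅓y - ¾; remainder on division = -169/30x + 67/15y + 7/6.

lcm(LM(g_1), LM(g_4)) = x²y.
S = (lcm/LT(g_1))·g_1 − (lcm/LT(g_4))·g_4 = -⅔y³ + 7/4xy - ⅓y - ¾.
Reduce S modulo (g_1, g_2, g_3, g_4, g_5) in that order:
  leading term y³: subtract (-8/15)·g_3 from -⅔y³ + 7/4xy - ⅓y - ¾ → 137/60xy - 16/15x + 67/15y - 341/60
  leading term xy: subtract (-137/120)·g_2 from 137/60xy - 16/15x + 67/15y - 341/60 → -169/30x + 67/15y + 7/6
  leading term x: no divisor's leading term divides it; move -169/30x to the remainder.
  leading term y: no divisor's leading term divides it; move 67/15y to the remainder.
  leading term 1: no divisor's leading term divides it; move 7/6 to the remainder.
The remainder -169/30x + 67/15y + 7/6 is nonzero, so it would be added as the next basis element.
An S-polynomial is built so that the two leading terms cancel; whether anything survives reduction is exactly the Gröbner-basis criterion.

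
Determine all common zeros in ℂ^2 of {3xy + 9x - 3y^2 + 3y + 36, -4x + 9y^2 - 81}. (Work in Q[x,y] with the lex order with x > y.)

{(0, -3), (-34/9 - sqrt(589)/9, 2/9 - sqrt(589)/9), (-34/9 + sqrt(589)/9, 2/9 + sqrt(589)/9)}

Compute a lex Gröbner basis by Buchberger's algorithm.
f_1 = 3xy + 9x - 3y^2 + 3y + 36, LT = xy.
f_2 = -4x + 9y^2 - 81, LT = x.

S(f_1,f_2): lcm = xy. S = 3x + 9/4y^3 - y^2 - 77/4y + 12.
  leading term x: subtract (-3/4)·f_2 from 3x + 9/4y^3 - y^2 - 77/4y + 12 → 9/4y^3 + 23/4y^2 - 77/4y - 195/4
  leading term y^3: no divisor's leading term divides it; move 9/4y^3 to the remainder.
  leading term y^2: no divisor's leading term divides it; move 23/4y^2 to the remainder.
  leading term y: no divisor's leading term divides it; move -77/4y to the remainder.
  leading term 1: no divisor's leading term divides it; move -195/4 to the remainder.
  remainder 9/4y^3 + 23/4y^2 - 77/4y - 195/4 ≠ 0; add h_3 = 9/4y^3 + 23/4y^2 - 77/4y - 195/4 to the basis.

The other S-polynomials (S(f_1,h_3), S(f_2,h_3)) all reduce to 0 modulo the current basis, so we have a Gröbner basis.
Inter-reduce: drop elements whose leading term is divisible by another's, tail-reduce, and make monic.
Reduced Gröbner basis: {x - 9/4y^2 + 81/4, y^3 + 23/9y^2 - 77/9y - 65/3}.

A lex Gröbner basis eliminates variables successively. Here y^3 + 23/9y^2 - 77/9y - 65/3 depends only on y, with roots {-3, 2/9 - sqrt(589)/9, 2/9 + sqrt(589)/9}; lifting each root through the earlier basis elements recovers the full solutions.
  y = -3: the earlier basis element becomes x = 0, giving x = 0 — point (0, -3).
  y = 2/9 - sqrt(589)/9: the earlier basis element becomes x + sqrt(589)/9 + 34/9 = 0, giving x = -34/9 - sqrt(589)/9 — point (-34/9 - sqrt(589)/9, 2/9 - sqrt(589)/9).
  y = 2/9 + sqrt(589)/9: the earlier basis element becomes x - sqrt(589)/9 + 34/9 = 0, giving x = -34/9 + sqrt(589)/9 — point (-34/9 + sqrt(589)/9, 2/9 + sqrt(589)/9).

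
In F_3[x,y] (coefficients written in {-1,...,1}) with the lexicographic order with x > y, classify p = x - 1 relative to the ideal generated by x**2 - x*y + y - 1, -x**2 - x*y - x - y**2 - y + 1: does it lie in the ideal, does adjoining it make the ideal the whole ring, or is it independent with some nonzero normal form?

x - 1 is independent of I; its normal form modulo I is y**2 - y + 1.

First compute the reduced Gröbner basis of I by Buchberger's algorithm.
f_1 = x**2 - x*y + y - 1, LT = x**2.
f_2 = -x**2 - x*y - x - y**2 - y + 1, LT = x**2.

S(f_1,f_2): lcm = x**2. S = x*y - x - y**2.
  reduce S modulo (f_1, f_2):
  remainder x*y - x - y**2 ≠ 0; add h_3 = x*y - x - y**2 to the basis.

S(f_1,h_3): lcm = x**2*y. S = x**2 + y**2 - y.
  reduce S modulo (f_1, f_2, h_3):
  remainder x - y**2 + y + 1 ≠ 0; add h_4 = x - y**2 + y + 1 to the basis.

S(f_1,h_4): lcm = x**2. S = x*y**2 + x*y - x + y - 1.
  reduce S modulo (f_1, f_2, h_3, h_4):
  remainder y**3 + 1 ≠ 0; add h_5 = y**3 + 1 to the basis.

The other S-polynomials (S(f_2,h_3), S(f_2,h_4), S(h_3,h_4), S(f_1,h_5), S(f_2,h_5), S(h_3,h_5), S(h_4,h_5)) all reduce to 0 modulo the current basis, so we have a Gröbner basis.
Inter-reduce: drop elements whose leading term is divisible by another's, tail-reduce, and make monic.
Reduced Gröbner basis: {x - y**2 + y + 1, y**3 + 1}.
Label its elements g_1 = x - y**2 + y + 1, g_2 = y**3 + 1.

Reduce p = x - 1 modulo G:
  leading term x: subtract (1)·g_1 from x - 1 → y**2 - y + 1
  leading term y**2: no divisor's leading term divides it; move y**2 to the remainder.
  leading term y: no divisor's leading term divides it; move -y to the remainder.
  leading term 1: no divisor's leading term divides it; move 1 to the remainder.
  normal form = y**2 - y + 1.
The normal form is nonzero, so p ∉ I. Since p minus its normal form lies in I, I + (p) = I + (r) where r = y**2 - y + 1; decide whether this ideal is the whole ring.
Run Buchberger on G together with r (pairs among the g_i already reduce to 0 since G is a Gröbner basis):
g_1 = x - y**2 + y + 1, LT = x.
g_2 = y**3 + 1, LT = y**3.
r = y**2 - y + 1, LT = y**2.

The S-polynomials (S(g_1,g_2), S(g_1,r), S(g_2,r)) all reduce to 0 modulo the current basis, so we have a Gröbner basis.
Inter-reduce: drop elements whose leading term is divisible by another's, tail-reduce, and make monic.
Reduced Gröbner basis: {x - 1, y**2 - y + 1}.
The reduced Gröbner basis of I + (p) is {x - 1, y**2 - y + 1} ≠ {1}, a proper ideal, so the enlarged system stays consistent: p is independent of I, with normal form y**2 - y + 1.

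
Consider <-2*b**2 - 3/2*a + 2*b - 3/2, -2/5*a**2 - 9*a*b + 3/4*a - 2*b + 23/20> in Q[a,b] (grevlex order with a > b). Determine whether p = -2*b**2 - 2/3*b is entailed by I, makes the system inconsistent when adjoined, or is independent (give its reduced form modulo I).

-2*b**2 - 2/3*b is independent of I; its normal form modulo I is 3/2*a - 8/3*b + 3/2.

First compute the reduced Gröbner basis of I by Buchberger's algorithm.
f_1 = -2*b**2 - 3/2*a + 2*b - 3/2, LT = b**2.
f_2 = -2/5*a**2 - 9*a*b + 3/4*a - 2*b + 23/20, LT = a**2.

The S-polynomials (S(f_1,f_2)) all reduce to 0 modulo the current basis, so we have a Gröbner basis.
Inter-reduce: drop elements whose leading term is divisible by another's, tail-reduce, and make monic.
Reduced Gröbner basis: {a**2 + 45/2*a*b - 15/8*a + 5*b - 23/8, b**2 + 3/4*a - b + 3/4}.
Label its elements g_1 = a**2 + 45/2*a*b - 15/8*a + 5*b - 23/8, g_2 = b**2 + 3/4*a - b + 3/4.

Reduce p = -2*b**2 - 2/3*b modulo G:
  leading term b**2: subtract (-2)·g_2 from -2*b**2 - 2/3*b → 3/2*a - 8/3*b + 3/2
  leading term a: no divisor's leading term divides it; move 3/2*a to the remainder.
  leading term b: no divisor's leading term divides it; move -8/3*b to the remainder.
  leading term 1: no divisor's leading term divides it; move 3/2 to the remainder.
  normal form = 3/2*a - 8/3*b + 3/2.
The normal form is nonzero, so p ∉ I. Since p minus its normal form lies in I, I + (p) = I + (r) where r = 3/2*a - 8/3*b + 3/2; decide whether this ideal is the whole ring.
Run Buchberger on G together with r (pairs among the g_i already reduce to 0 since G is a Gröbner basis):
g_1 = a**2 + 45/2*a*b - 15/8*a + 5*b - 23/8, LT = a**2.
g_2 = b**2 + 3/4*a - b + 3/4, LT = b**2.
r = 3/2*a - 8/3*b + 3/2, LT = a.

S(g_1,r): lcm = a**2. S = 437/18*a*b - 23/8*a + 5*b - 23/8.
  leading term a*b: subtract (437/27*b)·r from 437/18*a*b - 23/8*a + 5*b - 23/8 → 3496/81*b**2 - 23/8*a - 347/18*b - 23/8
  leading term b**2: subtract (3496/81)·g_2 from 3496/81*b**2 - 23/8*a - 347/18*b - 23/8 → -7613/216*a + 3869/162*b - 7613/216
  leading term a: subtract (-7613/324)·r from -7613/216*a + 3869/162*b - 7613/216 → -18845/486*b
  leading term b: no divisor's leading term divides it; move -18845/486*b to the remainder.
  remainder -18845/486*b ≠ 0; add m_4 = -18845/486*b to the basis.

The other S-polynomials (S(g_1,g_2), S(g_2,r), S(g_1,m_4), S(g_2,m_4), S(r,m_4)) all reduce to 0 modulo the current basis, so we have a Gröbner basis.
Inter-reduce: drop elements whose leading term is divisible by another's, tail-reduce, and make monic.
Reduced Gröbner basis: {a + 1, b}.
The reduced Gröbner basis of I + (p) is {a + 1, b} ≠ {1}, a proper ideal, so the enlarged system stays consistent: p is independent of I, with normal form 3/2*a - 8/3*b + 3/2.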